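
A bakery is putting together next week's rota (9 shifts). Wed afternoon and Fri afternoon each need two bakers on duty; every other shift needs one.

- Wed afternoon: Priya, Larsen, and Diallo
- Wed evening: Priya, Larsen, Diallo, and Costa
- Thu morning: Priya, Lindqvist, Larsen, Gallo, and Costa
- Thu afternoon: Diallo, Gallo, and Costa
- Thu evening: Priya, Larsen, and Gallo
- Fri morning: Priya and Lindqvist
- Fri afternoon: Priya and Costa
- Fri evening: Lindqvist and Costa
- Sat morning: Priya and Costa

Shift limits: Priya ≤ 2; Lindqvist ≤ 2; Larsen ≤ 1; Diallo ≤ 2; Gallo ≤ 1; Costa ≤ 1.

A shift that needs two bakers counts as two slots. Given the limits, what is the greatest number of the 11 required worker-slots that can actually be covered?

9

Total capacity across all bakers is 2+2+1+2+1+1 = 9, and 11 slots are needed, so at most 9 can be filled.
An assignment achieving 9: Wed afternoon→Larsen+Diallo, Thu morning→Lindqvist, Thu afternoon→Diallo, Thu evening→Gallo, Fri morning→Priya, Fri afternoon→Priya+Costa, Fri evening→Lindqvist.
Loads: Priya 2/2, Lindqvist 2/2, Larsen 1/1, Diallo 2/2, Gallo 1/1, Costa 1/1.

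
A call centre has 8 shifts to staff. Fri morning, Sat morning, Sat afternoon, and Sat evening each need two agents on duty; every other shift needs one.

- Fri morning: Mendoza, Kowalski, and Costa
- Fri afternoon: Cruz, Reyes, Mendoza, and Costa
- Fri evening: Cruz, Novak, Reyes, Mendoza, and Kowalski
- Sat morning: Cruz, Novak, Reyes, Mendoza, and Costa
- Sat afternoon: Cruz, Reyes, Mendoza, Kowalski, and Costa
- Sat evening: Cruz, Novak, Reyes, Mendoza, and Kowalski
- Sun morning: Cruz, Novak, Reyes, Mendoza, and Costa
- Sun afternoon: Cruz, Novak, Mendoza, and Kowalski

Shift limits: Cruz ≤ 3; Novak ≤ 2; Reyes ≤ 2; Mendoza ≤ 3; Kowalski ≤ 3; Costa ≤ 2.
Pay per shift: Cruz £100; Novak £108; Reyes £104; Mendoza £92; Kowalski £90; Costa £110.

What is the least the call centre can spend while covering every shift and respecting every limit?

£1162

Picking the cheapest available agent for each shift independently would cost £1102, but that ignores the shift limits.
An optimal schedule: Fri morning→Kowalski+Mendoza, Fri afternoon→Mendoza, Fri evening→Kowalski, Sat morning→Cruz+Reyes, Sat afternoon→Cruz+Reyes, Sat evening→Cruz+Novak, Sun morning→Mendoza, Sun afternoon→Kowalski.
Total: 90 + 92 + 92 + 90 + 100 + 104 + 100 + 104 + 100 + 108 + 92 + 90 = £1162.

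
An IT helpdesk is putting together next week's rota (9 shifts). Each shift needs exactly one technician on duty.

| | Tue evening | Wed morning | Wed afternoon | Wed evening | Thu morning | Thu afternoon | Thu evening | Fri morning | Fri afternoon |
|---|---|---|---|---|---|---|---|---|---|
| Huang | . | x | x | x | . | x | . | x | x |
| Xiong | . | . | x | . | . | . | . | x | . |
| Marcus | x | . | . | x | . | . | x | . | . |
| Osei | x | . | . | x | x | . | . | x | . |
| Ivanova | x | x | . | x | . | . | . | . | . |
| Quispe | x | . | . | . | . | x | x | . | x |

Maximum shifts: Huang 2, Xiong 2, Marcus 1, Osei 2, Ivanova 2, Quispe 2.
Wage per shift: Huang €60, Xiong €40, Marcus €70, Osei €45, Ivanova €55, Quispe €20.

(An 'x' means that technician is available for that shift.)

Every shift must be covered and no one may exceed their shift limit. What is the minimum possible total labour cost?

Thu morning can only be covered by Osei, so that assignment is forced.
Picking the cheapest available technician for each shift independently would cost €305, but that ignores the shift limits.
An optimal schedule: Tue evening→Osei, Wed morning→Ivanova, Wed afternoon→Xiong, Wed evening→Ivanova, Thu morning→Osei, Thu afternoon→Quispe, Thu evening→Quispe, Fri morning→Xiong, Fri afternoon→Huang.
Total: 45 + 55 + 40 + 55 + 45 + 20 + 20 + 40 + 60 = €380.

€380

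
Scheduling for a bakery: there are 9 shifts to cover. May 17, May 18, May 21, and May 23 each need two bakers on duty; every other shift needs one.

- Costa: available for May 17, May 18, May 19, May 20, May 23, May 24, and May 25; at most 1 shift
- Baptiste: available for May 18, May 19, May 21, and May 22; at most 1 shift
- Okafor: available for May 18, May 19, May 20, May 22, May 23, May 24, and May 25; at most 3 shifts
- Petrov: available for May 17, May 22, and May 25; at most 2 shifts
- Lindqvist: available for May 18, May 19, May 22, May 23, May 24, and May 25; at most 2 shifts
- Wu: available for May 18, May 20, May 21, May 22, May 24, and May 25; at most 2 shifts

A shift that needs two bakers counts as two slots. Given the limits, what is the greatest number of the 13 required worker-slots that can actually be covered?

Total capacity across all bakers is 1+1+3+2+2+2 = 11, and 13 slots are needed, so at most 11 can be filled.
An assignment achieving 11: May 17→Costa+Petrov, May 18→Wu, May 19→Okafor, May 20→Okafor, May 21→Baptiste+Wu, May 22→Petrov, May 23→Okafor+Lindqvist, May 24→Lindqvist.
Loads: Costa 1/1, Baptiste 1/1, Okafor 3/3, Petrov 2/2, Lindqvist 2/2, Wu 2/2.

11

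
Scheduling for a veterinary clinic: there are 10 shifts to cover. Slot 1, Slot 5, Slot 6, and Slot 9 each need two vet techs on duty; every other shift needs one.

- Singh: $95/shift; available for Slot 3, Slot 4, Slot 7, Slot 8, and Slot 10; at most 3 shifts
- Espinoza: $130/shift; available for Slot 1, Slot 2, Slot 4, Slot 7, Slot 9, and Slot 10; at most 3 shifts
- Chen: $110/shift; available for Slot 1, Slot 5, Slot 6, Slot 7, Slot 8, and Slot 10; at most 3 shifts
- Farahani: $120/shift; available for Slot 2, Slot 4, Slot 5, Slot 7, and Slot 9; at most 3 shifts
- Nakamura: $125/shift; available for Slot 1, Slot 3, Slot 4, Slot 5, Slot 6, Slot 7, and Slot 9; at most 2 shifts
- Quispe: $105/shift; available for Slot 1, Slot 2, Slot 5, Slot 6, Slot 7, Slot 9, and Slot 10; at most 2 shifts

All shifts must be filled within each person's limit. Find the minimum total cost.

Picking the cheapest available vet tech for each shift independently would cost $1450, but that ignores the shift limits.
An optimal schedule: Slot 1→Chen+Nakamura, Slot 2→Quispe, Slot 3→Singh, Slot 4→Singh, Slot 5→Farahani+Nakamura, Slot 6→Quispe+Chen, Slot 7→Farahani, Slot 8→Singh, Slot 9→Farahani+Espinoza, Slot 10→Chen.
Total: 110 + 125 + 105 + 95 + 95 + 120 + 125 + 105 + 110 + 120 + 95 + 120 + 130 + 110 = $1565.

$1565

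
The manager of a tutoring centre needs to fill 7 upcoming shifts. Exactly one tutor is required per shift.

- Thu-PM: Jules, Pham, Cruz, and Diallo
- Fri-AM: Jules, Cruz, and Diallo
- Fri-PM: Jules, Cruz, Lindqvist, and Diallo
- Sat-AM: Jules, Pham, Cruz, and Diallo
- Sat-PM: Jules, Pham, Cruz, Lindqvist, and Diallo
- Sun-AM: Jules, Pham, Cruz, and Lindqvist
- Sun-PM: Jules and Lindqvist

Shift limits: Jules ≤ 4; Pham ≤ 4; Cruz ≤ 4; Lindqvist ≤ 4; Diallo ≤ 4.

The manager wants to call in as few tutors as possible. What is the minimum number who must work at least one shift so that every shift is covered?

7 slots to fill and no one can take more than 4, so at least ⌈7/4⌉ = 2 tutors are needed.
Jules and Pham alone can cover everything: Thu-PM→Jules, Fri-AM→Jules, Fri-PM→Jules, Sat-AM→Pham, Sat-PM→Pham, Sun-AM→Pham, Sun-PM→Jules.

2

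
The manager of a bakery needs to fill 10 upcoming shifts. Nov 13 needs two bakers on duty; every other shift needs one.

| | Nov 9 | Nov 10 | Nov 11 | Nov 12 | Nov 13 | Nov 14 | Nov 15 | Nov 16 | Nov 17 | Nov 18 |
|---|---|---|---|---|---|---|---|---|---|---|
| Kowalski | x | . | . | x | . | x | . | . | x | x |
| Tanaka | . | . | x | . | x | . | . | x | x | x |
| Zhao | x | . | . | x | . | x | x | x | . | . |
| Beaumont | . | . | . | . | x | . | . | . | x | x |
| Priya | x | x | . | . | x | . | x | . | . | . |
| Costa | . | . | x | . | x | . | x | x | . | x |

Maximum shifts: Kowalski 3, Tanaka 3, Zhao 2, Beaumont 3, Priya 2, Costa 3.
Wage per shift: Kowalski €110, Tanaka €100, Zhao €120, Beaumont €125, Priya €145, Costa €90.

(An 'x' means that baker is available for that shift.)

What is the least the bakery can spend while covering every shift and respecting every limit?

€1165

Nov 10 can only be covered by Priya, so that assignment is forced.
Picking the cheapest available baker for each shift independently would cost €1125, but that ignores the shift limits.
An optimal schedule: Nov 9→Kowalski, Nov 10→Priya, Nov 11→Costa, Nov 12→Kowalski, Nov 13→Costa+Tanaka, Nov 14→Kowalski, Nov 15→Costa, Nov 16→Zhao, Nov 17→Tanaka, Nov 18→Tanaka.
Total: 110 + 145 + 90 + 110 + 90 + 100 + 110 + 90 + 120 + 100 + 100 = €1165.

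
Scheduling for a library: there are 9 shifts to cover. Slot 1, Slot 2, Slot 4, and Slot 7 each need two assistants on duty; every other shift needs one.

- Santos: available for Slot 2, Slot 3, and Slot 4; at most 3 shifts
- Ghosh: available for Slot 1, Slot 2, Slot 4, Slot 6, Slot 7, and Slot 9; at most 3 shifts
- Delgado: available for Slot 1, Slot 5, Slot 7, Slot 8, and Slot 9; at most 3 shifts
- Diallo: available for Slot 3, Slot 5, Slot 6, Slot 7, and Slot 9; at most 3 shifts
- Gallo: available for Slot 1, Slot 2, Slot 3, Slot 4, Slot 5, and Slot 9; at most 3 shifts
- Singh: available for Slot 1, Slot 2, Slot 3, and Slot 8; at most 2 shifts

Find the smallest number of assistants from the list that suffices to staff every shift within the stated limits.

13 slots to fill and no one can take more than 3, so at least ⌈13/3⌉ = 5 assistants are needed.
Santos, Ghosh, Delgado, Diallo, and Gallo alone can cover everything: Slot 1→Ghosh+Delgado, Slot 2→Santos+Ghosh, Slot 3→Santos, Slot 4→Santos+Gallo, Slot 5→Diallo, Slot 6→Ghosh, Slot 7→Delgado+Diallo, Slot 8→Delgado, Slot 9→Diallo.

5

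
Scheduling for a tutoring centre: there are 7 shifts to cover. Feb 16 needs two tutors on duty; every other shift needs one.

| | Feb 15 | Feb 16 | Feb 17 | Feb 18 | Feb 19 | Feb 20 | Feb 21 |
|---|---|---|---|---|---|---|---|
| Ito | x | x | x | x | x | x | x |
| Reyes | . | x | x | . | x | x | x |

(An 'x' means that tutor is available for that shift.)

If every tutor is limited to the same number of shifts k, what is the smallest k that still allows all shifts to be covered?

With 2 tutors and 8 worker-slots to fill, someone must work at least ⌈8/2⌉ = 4 shifts, so k ≥ 4.
k = 4 works: Feb 15→Ito, Feb 16→Ito+Reyes, Feb 17→Ito, Feb 18→Ito, Feb 19→Reyes, Feb 20→Reyes, Feb 21→Reyes.
Loads: Ito 4, Reyes 4 — all ≤ 4.

4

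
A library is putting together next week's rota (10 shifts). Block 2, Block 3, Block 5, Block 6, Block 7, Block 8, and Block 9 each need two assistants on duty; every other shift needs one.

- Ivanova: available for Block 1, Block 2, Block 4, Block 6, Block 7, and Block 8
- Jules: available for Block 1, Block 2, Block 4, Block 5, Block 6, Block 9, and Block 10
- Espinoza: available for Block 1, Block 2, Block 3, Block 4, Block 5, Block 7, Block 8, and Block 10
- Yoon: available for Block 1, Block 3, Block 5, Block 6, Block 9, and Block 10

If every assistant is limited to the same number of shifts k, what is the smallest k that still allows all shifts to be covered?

5

With 4 assistants and 17 worker-slots to fill, someone must work at least ⌈17/4⌉ = 5 shifts, so k ≥ 5.
k = 5 works: Block 1→Espinoza, Block 2→Ivanova+Jules, Block 3→Espinoza+Yoon, Block 4→Ivanova, Block 5→Jules+Espinoza, Block 6→Ivanova+Jules, Block 7→Ivanova+Espinoza, Block 8→Ivanova+Espinoza, Block 9→Jules+Yoon, Block 10→Jules.
Loads: Ivanova 5, Jules 5, Espinoza 5, Yoon 2 — all ≤ 5.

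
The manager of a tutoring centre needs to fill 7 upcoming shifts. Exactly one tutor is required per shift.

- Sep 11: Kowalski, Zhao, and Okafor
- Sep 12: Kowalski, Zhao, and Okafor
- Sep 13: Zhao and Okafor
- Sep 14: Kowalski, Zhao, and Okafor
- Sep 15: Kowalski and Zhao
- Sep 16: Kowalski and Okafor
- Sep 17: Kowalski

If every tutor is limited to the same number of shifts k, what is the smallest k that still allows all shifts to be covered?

With 3 tutors and 7 worker-slots to fill, someone must work at least ⌈7/3⌉ = 3 shifts, so k ≥ 3.
k = 3 works: Sep 11→Zhao, Sep 12→Zhao, Sep 13→Zhao, Sep 14→Okafor, Sep 15→Kowalski, Sep 16→Kowalski, Sep 17→Kowalski.
Loads: Kowalski 3, Zhao 3, Okafor 1 — all ≤ 3.

3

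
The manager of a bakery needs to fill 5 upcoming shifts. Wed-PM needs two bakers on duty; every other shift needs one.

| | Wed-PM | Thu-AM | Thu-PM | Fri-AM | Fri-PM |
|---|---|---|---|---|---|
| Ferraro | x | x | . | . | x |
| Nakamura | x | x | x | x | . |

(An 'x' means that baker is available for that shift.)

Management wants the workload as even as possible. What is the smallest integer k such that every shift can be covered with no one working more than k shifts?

3

With 2 bakers and 6 worker-slots to fill, someone must work at least ⌈6/2⌉ = 3 shifts, so k ≥ 3.
k = 3 works: Wed-PM→Ferraro+Nakamura, Thu-AM→Ferraro, Thu-PM→Nakamura, Fri-AM→Nakamura, Fri-PM→Ferraro.
Loads: Ferraro 3, Nakamura 3 — all ≤ 3.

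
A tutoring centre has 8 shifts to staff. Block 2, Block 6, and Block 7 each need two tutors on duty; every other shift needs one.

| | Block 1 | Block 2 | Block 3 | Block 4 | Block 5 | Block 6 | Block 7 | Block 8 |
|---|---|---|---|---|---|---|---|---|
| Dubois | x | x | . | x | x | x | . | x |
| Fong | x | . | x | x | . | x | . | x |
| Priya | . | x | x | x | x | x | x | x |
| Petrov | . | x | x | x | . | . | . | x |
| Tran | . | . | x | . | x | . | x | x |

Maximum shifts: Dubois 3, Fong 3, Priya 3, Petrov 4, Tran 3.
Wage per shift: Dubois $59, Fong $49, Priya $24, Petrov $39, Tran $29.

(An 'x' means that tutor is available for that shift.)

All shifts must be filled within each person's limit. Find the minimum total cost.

Block 7 can only be covered by Priya and Tran, so that assignment is forced.
Picking the cheapest available tutor for each shift independently would cost $334, but that ignores the shift limits.
An optimal schedule: Block 1→Fong, Block 2→Priya+Petrov, Block 3→Tran, Block 4→Petrov, Block 5→Tran, Block 6→Priya+Fong, Block 7→Priya+Tran, Block 8→Petrov.
Total: 49 + 24 + 39 + 29 + 39 + 29 + 24 + 49 + 24 + 29 + 39 = $374.

$374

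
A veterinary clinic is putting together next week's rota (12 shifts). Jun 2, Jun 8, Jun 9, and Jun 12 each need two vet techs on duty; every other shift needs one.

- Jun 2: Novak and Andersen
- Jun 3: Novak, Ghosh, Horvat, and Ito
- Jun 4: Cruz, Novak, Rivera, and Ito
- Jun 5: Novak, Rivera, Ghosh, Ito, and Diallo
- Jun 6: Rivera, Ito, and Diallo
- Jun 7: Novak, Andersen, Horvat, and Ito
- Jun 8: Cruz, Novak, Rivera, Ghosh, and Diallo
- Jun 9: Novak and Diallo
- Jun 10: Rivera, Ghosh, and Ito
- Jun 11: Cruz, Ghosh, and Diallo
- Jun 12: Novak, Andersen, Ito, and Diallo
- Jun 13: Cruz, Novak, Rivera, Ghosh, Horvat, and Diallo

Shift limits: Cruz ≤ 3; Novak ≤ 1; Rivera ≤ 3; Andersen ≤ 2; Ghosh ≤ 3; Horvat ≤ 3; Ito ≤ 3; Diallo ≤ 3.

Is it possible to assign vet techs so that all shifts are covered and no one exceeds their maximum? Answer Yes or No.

Total capacity is 21 and 16 slots are needed, so capacity alone doesn't rule it out.
Shifts {Jun 2, Jun 9} need 4 worker-slots in total, but the vet techs available for any of those shifts (Novak, Andersen, and Diallo) can supply at most 3 among them. So no valid schedule exists.

No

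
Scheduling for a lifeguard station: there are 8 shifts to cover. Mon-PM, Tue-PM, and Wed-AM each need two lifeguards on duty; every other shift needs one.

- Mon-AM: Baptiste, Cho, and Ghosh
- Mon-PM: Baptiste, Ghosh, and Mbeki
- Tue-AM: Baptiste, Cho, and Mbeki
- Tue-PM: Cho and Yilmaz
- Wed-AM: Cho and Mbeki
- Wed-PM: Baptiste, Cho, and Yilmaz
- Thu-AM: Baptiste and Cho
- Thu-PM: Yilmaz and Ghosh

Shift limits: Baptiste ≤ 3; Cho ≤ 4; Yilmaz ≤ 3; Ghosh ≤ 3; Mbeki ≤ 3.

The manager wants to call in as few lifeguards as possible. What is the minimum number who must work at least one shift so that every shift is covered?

4

11 slots to fill and no one can take more than 4, so at least ⌈11/4⌉ = 3 lifeguards are needed.
Any 3 lifeguards together have capacity at most 4+3+3 = 10 < 11 slots, so 3 can never suffice.
Baptiste, Cho, Yilmaz, and Mbeki alone can cover everything: Mon-AM→Baptiste, Mon-PM→Baptiste+Mbeki, Tue-AM→Cho, Tue-PM→Cho+Yilmaz, Wed-AM→Cho+Mbeki, Wed-PM→Cho, Thu-AM→Baptiste, Thu-PM→Yilmaz.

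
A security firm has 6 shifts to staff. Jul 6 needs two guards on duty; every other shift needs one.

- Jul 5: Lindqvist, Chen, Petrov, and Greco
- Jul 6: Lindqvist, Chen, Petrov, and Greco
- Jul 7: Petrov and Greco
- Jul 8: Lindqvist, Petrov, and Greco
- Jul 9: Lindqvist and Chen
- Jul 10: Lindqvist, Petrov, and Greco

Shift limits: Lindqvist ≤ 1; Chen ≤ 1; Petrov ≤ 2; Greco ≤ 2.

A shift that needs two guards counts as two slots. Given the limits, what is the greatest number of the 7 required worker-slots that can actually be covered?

Total capacity across all guards is 1+1+2+2 = 6, and 7 slots are needed, so at most 6 can be filled.
An assignment achieving 6: Jul 5→Chen, Jul 6→Greco, Jul 7→Petrov, Jul 8→Petrov, Jul 9→Lindqvist, Jul 10→Greco.
Loads: Lindqvist 1/1, Chen 1/1, Petrov 2/2, Greco 2/2.

6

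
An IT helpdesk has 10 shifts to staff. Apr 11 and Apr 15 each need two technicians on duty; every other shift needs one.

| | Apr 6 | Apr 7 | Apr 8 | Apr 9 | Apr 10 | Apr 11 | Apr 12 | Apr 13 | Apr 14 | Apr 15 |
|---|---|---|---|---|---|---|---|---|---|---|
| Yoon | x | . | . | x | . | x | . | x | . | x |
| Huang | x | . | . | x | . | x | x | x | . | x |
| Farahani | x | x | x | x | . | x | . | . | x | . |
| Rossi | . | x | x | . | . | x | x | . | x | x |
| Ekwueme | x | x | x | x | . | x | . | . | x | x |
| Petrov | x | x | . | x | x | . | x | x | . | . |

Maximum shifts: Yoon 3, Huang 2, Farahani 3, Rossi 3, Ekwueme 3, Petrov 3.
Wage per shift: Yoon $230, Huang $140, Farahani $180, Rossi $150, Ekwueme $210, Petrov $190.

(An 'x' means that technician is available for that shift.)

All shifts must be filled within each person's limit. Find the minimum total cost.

Apr 10 can only be covered by Petrov, so that assignment is forced.
Picking the cheapest available technician for each shift independently would cost $1780, but that ignores the shift limits.
An optimal schedule: Apr 6→Petrov, Apr 7→Farahani, Apr 8→Rossi, Apr 9→Petrov, Apr 10→Petrov, Apr 11→Rossi+Farahani, Apr 12→Huang, Apr 13→Huang, Apr 14→Farahani, Apr 15→Rossi+Ekwueme.
Total: 190 + 180 + 150 + 190 + 190 + 150 + 180 + 140 + 140 + 180 + 150 + 210 = $2050.

$2050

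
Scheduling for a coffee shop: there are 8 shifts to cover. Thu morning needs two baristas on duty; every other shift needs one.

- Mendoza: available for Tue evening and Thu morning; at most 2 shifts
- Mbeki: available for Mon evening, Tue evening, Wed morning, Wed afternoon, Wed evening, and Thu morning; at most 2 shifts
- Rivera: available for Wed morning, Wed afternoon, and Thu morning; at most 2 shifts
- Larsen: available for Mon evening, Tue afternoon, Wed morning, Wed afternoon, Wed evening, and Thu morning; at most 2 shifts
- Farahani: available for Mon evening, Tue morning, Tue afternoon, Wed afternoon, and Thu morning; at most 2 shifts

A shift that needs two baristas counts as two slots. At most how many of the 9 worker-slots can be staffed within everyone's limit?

9

Total capacity across all baristas is 2+2+2+2+2 = 10, and 9 slots are needed, so at most 9 can be filled.
An assignment achieving 9: Mon evening→Mbeki, Tue morning→Farahani, Tue afternoon→Larsen, Tue evening→Mendoza, Wed morning→Rivera, Wed afternoon→Rivera, Wed evening→Mbeki, Thu morning→Mendoza+Larsen.
Loads: Mendoza 2/2, Mbeki 2/2, Rivera 2/2, Larsen 2/2, Farahani 1/2.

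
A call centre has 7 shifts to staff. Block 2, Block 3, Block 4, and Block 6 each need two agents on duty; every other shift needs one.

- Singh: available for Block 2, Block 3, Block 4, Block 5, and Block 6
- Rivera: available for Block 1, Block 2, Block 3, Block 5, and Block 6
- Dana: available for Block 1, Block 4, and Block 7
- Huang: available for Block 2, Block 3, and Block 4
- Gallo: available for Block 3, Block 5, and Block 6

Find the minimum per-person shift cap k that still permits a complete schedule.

3

With 5 agents and 11 worker-slots to fill, someone must work at least ⌈11/5⌉ = 3 shifts, so k ≥ 3.
k = 3 works: Block 1→Rivera, Block 2→Singh+Rivera, Block 3→Huang+Gallo, Block 4→Singh+Dana, Block 5→Singh, Block 6→Rivera+Gallo, Block 7→Dana.
Loads: Singh 3, Rivera 3, Dana 2, Huang 1, Gallo 2 — all ≤ 3.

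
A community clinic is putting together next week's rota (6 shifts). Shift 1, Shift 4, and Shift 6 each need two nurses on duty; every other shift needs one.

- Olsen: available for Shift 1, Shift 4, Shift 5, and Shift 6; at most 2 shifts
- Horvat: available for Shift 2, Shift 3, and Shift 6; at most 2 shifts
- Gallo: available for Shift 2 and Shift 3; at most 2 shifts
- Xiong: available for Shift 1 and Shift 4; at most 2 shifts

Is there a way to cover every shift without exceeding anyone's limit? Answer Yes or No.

Shifts {Shift 1, Shift 4, Shift 5} need 5 worker-slots in total, but the nurses available for any of those shifts (Olsen and Xiong) can supply at most 4 among them. So no valid schedule exists.

No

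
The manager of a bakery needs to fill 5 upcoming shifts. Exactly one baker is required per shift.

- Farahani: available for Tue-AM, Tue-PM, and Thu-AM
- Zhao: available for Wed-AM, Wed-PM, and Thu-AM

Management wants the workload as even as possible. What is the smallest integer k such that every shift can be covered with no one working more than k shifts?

With 2 bakers and 5 worker-slots to fill, someone must work at least ⌈5/2⌉ = 3 shifts, so k ≥ 3.
k = 3 works: Tue-AM→Farahani, Tue-PM→Farahani, Wed-AM→Zhao, Wed-PM→Zhao, Thu-AM→Farahani.
Loads: Farahani 3, Zhao 2 — all ≤ 3.

3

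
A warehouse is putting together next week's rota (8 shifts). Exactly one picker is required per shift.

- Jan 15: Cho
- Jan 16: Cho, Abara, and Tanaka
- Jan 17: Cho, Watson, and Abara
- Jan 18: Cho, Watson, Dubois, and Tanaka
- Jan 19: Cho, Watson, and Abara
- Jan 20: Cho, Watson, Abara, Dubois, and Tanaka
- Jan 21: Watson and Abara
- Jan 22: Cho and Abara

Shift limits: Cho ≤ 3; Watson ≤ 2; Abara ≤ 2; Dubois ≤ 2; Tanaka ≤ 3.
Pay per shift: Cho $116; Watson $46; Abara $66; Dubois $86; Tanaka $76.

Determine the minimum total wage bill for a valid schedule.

Jan 15 can only be covered by Cho, so that assignment is forced.
Picking the cheapest available picker for each shift independently would cost $478, but that ignores the shift limits.
An optimal schedule: Jan 15→Cho, Jan 16→Tanaka, Jan 17→Watson, Jan 18→Tanaka, Jan 19→Abara, Jan 20→Tanaka, Jan 21→Watson, Jan 22→Abara.
Total: 116 + 76 + 46 + 76 + 66 + 76 + 46 + 66 = $568.

$568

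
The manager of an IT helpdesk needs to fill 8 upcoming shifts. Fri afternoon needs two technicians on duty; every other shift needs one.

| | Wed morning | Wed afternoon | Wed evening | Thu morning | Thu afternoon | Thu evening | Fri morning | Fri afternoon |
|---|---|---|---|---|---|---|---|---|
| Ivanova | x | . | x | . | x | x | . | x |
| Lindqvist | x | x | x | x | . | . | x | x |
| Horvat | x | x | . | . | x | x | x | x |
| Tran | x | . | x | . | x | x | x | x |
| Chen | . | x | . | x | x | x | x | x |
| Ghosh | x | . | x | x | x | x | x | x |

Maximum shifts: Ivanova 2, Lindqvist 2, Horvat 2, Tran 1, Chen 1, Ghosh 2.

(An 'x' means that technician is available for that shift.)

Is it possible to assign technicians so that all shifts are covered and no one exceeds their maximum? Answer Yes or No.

Yes

One valid schedule: Wed morning→Ivanova, Wed afternoon→Lindqvist, Wed evening→Ivanova, Thu morning→Lindqvist, Thu afternoon→Horvat, Thu evening→Horvat, Fri morning→Tran, Fri afternoon→Chen+Ghosh.
Loads: Ivanova 2/2, Lindqvist 2/2, Horvat 2/2, Tran 1/1, Chen 1/1, Ghosh 1/2 — all within limits.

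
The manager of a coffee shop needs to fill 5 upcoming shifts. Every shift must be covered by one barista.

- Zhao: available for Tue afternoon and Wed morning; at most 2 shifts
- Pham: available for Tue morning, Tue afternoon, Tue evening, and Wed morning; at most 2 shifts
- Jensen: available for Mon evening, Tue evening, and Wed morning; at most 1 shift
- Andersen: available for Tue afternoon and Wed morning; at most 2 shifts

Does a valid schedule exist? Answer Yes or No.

Mon evening can only be covered by Jensen, so that assignment is forced.
Tue morning can only be covered by Pham, so that assignment is forced.
One valid schedule: Mon evening→Jensen, Tue morning→Pham, Tue afternoon→Zhao, Tue evening→Pham, Wed morning→Zhao.
Loads: Zhao 2/2, Pham 2/2, Jensen 1/1, Andersen 0/2 — all within limits.

Yes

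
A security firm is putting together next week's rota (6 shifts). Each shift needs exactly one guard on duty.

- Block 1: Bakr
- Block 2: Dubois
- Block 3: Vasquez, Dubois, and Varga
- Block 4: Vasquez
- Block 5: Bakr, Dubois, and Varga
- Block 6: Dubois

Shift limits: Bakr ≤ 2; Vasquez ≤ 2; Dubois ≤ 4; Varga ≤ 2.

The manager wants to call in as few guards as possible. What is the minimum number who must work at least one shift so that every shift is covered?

3

6 slots to fill and no one can take more than 4, so at least ⌈6/4⌉ = 2 guards are needed.
Shifts {Block 1, Block 2, Block 4} need 3 slots, but among the guards available for them (Bakr, Vasquez, and Dubois) any 2 together supply at most 2. So 2 guards are not enough.
Bakr, Vasquez, and Dubois alone can cover everything: Block 1→Bakr, Block 2→Dubois, Block 3→Vasquez, Block 4→Vasquez, Block 5→Bakr, Block 6→Dubois.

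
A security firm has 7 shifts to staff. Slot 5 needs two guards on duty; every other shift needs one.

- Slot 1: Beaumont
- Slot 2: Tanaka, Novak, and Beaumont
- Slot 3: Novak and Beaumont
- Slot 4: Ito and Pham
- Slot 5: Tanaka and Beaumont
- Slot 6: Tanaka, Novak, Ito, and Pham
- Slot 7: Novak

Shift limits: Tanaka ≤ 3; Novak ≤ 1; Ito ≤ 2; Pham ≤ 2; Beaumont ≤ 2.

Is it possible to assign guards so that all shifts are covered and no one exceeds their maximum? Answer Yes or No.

No

Total capacity is 10 and 8 slots are needed, so capacity alone doesn't rule it out.
Shifts {Slot 1, Slot 3, Slot 5, Slot 7} need 5 worker-slots in total, but the guards available for any of those shifts (Tanaka, Novak, and Beaumont) can supply at most 4 among them. So no valid schedule exists.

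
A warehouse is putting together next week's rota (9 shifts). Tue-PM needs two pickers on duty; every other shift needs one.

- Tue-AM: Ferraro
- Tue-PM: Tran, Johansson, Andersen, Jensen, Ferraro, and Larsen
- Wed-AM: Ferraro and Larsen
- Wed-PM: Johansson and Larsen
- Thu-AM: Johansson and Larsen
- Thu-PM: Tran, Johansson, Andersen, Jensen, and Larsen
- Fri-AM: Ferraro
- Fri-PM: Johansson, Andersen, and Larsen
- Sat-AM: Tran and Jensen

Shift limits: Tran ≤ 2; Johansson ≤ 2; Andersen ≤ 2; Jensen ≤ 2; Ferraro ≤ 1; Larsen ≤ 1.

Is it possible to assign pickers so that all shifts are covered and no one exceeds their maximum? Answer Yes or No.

Total capacity is 10 and 10 slots are needed, so capacity alone doesn't rule it out.
Shifts {Tue-AM, Fri-AM} need 2 worker-slots in total, but the pickers available for any of those shifts (Ferraro) can supply at most 1 among them. So no valid schedule exists.

No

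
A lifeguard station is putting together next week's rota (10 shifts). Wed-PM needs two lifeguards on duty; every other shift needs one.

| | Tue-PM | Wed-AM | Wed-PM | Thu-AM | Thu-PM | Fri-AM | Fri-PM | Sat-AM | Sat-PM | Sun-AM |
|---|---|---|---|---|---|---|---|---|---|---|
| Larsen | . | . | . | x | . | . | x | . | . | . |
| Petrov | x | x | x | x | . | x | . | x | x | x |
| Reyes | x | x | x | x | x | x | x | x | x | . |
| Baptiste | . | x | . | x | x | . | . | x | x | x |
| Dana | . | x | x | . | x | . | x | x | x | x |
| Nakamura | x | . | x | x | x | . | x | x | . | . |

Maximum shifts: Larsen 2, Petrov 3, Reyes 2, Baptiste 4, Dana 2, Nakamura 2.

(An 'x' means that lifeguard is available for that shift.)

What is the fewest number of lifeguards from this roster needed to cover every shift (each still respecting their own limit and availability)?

4

11 slots to fill and no one can take more than 4, so at least ⌈11/4⌉ = 3 lifeguards are needed.
Any 3 lifeguards together have capacity at most 4+3+2 = 9 < 11 slots, so 3 can never suffice.
Larsen, Petrov, Reyes, and Baptiste alone can cover everything: Tue-PM→Petrov, Wed-AM→Baptiste, Wed-PM→Petrov+Reyes, Thu-AM→Larsen, Thu-PM→Reyes, Fri-AM→Petrov, Fri-PM→Larsen, Sat-AM→Baptiste, Sat-PM→Baptiste, Sun-AM→Baptiste.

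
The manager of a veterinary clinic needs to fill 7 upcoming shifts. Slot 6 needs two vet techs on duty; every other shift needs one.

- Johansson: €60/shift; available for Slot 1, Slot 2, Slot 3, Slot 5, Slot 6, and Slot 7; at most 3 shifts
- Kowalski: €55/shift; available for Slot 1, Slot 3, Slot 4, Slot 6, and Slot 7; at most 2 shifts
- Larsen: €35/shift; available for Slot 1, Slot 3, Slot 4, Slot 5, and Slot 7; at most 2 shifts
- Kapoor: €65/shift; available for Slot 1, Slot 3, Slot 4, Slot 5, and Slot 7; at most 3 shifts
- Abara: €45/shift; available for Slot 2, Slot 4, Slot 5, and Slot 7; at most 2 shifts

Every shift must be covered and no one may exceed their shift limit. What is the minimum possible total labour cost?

€390

Slot 6 can only be covered by Johansson and Kowalski, so that assignment is forced.
Picking the cheapest available vet tech for each shift independently would cost €335, but that ignores the shift limits.
An optimal schedule: Slot 1→Larsen, Slot 2→Abara, Slot 3→Larsen, Slot 4→Abara, Slot 5→Johansson, Slot 6→Kowalski+Johansson, Slot 7→Kowalski.
Total: 35 + 45 + 35 + 45 + 60 + 55 + 60 + 55 = €390.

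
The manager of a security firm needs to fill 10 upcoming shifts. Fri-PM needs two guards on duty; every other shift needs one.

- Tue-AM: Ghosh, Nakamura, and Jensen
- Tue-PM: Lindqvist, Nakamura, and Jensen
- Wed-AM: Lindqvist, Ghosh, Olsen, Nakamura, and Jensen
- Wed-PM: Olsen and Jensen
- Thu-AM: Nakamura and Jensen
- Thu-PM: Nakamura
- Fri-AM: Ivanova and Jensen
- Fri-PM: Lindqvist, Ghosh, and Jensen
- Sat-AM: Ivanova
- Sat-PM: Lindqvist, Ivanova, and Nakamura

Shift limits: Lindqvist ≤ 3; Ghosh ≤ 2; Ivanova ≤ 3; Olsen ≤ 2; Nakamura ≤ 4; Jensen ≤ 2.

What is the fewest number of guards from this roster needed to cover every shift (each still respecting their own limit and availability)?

11 slots to fill and no one can take more than 4, so at least ⌈11/4⌉ = 3 guards are needed.
Any 3 guards together have capacity at most 4+3+3 = 10 < 11 slots, so 3 can never suffice.
Lindqvist, Ivanova, Nakamura, and Jensen alone can cover everything: Tue-AM→Nakamura, Tue-PM→Lindqvist, Wed-AM→Lindqvist, Wed-PM→Jensen, Thu-AM→Nakamura, Thu-PM→Nakamura, Fri-AM→Ivanova, Fri-PM→Lindqvist+Jensen, Sat-AM→Ivanova, Sat-PM→Ivanova.

4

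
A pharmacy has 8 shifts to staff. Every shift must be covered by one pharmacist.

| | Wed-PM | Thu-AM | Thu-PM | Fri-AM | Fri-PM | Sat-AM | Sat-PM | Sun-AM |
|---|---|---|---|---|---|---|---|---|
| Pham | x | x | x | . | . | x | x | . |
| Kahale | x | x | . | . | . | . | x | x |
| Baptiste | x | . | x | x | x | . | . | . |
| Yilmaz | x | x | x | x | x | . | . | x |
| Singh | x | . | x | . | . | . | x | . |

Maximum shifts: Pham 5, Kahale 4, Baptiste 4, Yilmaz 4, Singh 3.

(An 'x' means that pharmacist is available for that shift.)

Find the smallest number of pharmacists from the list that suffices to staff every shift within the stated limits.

2

8 slots to fill and no one can take more than 5, so at least ⌈8/5⌉ = 2 pharmacists are needed.
Pham and Yilmaz alone can cover everything: Wed-PM→Pham, Thu-AM→Pham, Thu-PM→Pham, Fri-AM→Yilmaz, Fri-PM→Yilmaz, Sat-AM→Pham, Sat-PM→Pham, Sun-AM→Yilmaz.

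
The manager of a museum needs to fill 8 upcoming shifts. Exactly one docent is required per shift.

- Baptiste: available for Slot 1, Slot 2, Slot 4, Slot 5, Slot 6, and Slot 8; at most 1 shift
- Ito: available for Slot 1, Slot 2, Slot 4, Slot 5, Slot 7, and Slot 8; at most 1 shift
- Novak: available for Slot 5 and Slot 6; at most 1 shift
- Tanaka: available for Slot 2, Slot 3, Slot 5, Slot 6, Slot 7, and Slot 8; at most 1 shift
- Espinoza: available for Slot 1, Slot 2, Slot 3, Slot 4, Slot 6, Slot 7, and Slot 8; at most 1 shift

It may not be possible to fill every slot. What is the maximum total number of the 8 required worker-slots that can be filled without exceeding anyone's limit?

Total capacity across all docents is 1+1+1+1+1 = 5, and 8 slots are needed, so at most 5 can be filled.
An assignment achieving 5: Slot 1→Baptiste, Slot 3→Tanaka, Slot 4→Ito, Slot 5→Novak, Slot 7→Espinoza.
Loads: Baptiste 1/1, Ito 1/1, Novak 1/1, Tanaka 1/1, Espinoza 1/1.

5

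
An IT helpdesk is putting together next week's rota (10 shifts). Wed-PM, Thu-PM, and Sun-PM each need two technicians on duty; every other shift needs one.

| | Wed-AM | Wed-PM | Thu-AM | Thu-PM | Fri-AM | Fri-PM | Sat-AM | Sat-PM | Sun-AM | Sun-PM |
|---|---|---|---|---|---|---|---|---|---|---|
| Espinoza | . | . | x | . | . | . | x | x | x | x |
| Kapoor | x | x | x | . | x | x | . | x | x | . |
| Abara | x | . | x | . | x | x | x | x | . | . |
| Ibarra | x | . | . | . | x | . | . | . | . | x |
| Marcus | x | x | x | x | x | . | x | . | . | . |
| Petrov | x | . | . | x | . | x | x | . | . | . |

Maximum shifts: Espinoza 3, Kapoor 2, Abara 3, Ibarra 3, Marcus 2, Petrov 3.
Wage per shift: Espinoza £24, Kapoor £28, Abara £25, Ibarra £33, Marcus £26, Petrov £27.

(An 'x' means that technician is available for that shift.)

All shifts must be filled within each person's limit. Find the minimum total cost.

Wed-PM can only be covered by Kapoor and Marcus, so that assignment is forced.
Thu-PM can only be covered by Marcus and Petrov, so that assignment is forced.
Sun-PM can only be covered by Espinoza and Ibarra, so that assignment is forced.
Picking the cheapest available technician for each shift independently would cost £335, but that ignores the shift limits.
An optimal schedule: Wed-AM→Petrov, Wed-PM→Marcus+Kapoor, Thu-AM→Abara, Thu-PM→Marcus+Petrov, Fri-AM→Abara, Fri-PM→Abara, Sat-AM→Petrov, Sat-PM→Espinoza, Sun-AM→Espinoza, Sun-PM→Espinoza+Ibarra.
Total: 27 + 26 + 28 + 25 + 26 + 27 + 25 + 25 + 27 + 24 + 24 + 24 + 33 = £341.

£341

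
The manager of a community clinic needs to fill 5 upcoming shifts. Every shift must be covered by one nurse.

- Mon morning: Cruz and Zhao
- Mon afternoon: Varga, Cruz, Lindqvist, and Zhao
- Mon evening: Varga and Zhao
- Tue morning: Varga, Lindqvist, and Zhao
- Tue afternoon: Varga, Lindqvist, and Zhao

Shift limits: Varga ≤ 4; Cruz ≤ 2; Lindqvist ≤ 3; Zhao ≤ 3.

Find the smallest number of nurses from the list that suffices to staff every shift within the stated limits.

2

5 slots to fill and no one can take more than 4, so at least ⌈5/4⌉ = 2 nurses are needed.
Varga and Cruz alone can cover everything: Mon morning→Cruz, Mon afternoon→Varga, Mon evening→Varga, Tue morning→Varga, Tue afternoon→Varga.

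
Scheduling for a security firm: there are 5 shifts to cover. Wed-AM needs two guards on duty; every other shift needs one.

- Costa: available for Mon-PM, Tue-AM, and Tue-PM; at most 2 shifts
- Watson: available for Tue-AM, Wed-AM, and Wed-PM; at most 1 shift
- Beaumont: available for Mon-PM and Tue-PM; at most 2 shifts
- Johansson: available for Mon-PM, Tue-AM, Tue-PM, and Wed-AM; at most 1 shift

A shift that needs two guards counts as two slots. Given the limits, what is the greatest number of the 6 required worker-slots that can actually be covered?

Total capacity across all guards is 2+1+2+1 = 6, and 6 slots are needed, so at most 6 can be filled.
Shifts {Wed-AM, Wed-PM} need 3 slots but only Watson and Johansson are available for them, supplying at most 2 — so at least 1 slot must go unfilled.
An assignment achieving 5: Mon-PM→Costa, Tue-AM→Costa, Tue-PM→Beaumont, Wed-AM→Johansson, Wed-PM→Watson.
Loads: Costa 2/2, Watson 1/1, Beaumont 1/2, Johansson 1/1.

5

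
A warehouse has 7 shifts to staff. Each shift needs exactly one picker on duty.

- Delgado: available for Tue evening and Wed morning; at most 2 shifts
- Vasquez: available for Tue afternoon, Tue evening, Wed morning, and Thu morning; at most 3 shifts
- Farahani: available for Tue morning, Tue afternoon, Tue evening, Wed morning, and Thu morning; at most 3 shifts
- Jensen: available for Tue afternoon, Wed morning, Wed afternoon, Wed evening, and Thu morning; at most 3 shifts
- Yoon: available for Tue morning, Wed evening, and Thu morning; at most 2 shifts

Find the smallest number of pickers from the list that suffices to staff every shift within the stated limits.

3

7 slots to fill and no one can take more than 3, so at least ⌈7/3⌉ = 3 pickers are needed.
Delgado, Farahani, and Jensen alone can cover everything: Tue morning→Farahani, Tue afternoon→Farahani, Tue evening→Delgado, Wed morning→Delgado, Wed afternoon→Jensen, Wed evening→Jensen, Thu morning→Farahani.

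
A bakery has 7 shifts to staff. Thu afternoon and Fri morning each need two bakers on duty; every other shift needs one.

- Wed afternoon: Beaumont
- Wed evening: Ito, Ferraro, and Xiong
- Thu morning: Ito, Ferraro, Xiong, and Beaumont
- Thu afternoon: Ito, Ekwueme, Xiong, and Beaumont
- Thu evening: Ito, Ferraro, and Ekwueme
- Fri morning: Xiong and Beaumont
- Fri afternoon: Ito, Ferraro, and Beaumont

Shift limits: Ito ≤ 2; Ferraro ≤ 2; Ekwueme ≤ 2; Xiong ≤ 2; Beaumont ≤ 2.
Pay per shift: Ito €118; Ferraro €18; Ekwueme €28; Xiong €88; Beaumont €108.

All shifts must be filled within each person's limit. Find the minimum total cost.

€602

Wed afternoon can only be covered by Beaumont, so that assignment is forced.
Fri morning can only be covered by Xiong and Beaumont, so that assignment is forced.
Picking the cheapest available baker for each shift independently would cost €492, but that ignores the shift limits.
An optimal schedule: Wed afternoon→Beaumont, Wed evening→Ferraro, Thu morning→Xiong, Thu afternoon→Ekwueme+Ito, Thu evening→Ekwueme, Fri morning→Xiong+Beaumont, Fri afternoon→Ferraro.
Total: 108 + 18 + 88 + 28 + 118 + 28 + 88 + 108 + 18 = €602.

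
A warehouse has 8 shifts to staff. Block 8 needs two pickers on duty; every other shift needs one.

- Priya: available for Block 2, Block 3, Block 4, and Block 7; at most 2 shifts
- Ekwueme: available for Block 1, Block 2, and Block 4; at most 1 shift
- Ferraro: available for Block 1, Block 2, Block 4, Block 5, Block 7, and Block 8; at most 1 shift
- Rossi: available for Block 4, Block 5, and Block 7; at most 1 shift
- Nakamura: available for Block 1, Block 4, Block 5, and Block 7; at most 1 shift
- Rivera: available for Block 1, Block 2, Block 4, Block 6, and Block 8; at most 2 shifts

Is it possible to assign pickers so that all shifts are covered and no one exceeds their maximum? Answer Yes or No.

Total capacity is 2+1+1+1+1+2 = 8 but 9 worker-slots are needed — infeasible.

No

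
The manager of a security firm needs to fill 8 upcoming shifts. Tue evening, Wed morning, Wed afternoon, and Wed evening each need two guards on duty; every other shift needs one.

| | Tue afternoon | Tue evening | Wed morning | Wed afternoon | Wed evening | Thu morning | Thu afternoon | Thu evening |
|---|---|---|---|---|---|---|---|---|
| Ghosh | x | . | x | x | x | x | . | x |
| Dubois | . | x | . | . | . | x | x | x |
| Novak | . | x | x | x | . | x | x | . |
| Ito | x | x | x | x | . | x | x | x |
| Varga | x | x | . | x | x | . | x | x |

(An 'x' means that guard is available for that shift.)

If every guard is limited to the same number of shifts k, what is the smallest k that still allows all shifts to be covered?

3

With 5 guards and 12 worker-slots to fill, someone must work at least ⌈12/5⌉ = 3 shifts, so k ≥ 3.
k = 3 works: Tue afternoon→Ghosh, Tue evening→Novak+Ito, Wed morning→Ghosh+Novak, Wed afternoon→Novak+Ito, Wed evening→Ghosh+Varga, Thu morning→Dubois, Thu afternoon→Dubois, Thu evening→Dubois.
Loads: Ghosh 3, Dubois 3, Novak 3, Ito 2, Varga 1 — all ≤ 3.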